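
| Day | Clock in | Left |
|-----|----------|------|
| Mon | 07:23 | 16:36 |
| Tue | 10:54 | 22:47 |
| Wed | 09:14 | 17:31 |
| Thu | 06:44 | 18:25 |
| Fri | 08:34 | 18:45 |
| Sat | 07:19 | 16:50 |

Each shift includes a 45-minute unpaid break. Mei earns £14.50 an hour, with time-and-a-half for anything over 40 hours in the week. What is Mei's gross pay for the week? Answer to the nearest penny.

Mon: 07:23–16:36 = 9 h 13 min; less 45 min break → 8 h 28 min
Tue: 10:54–22:47 = 11 h 53 min; less 45 min break → 11 h 8 min
Wed: 09:14–17:31 = 8 h 17 min; less 45 min break → 7 h 32 min
Thu: 06:44–18:25 = 11 h 41 min; less 45 min break → 10 h 56 min
Fri: 08:34–18:45 = 10 h 11 min; less 45 min break → 9 h 26 min
Sat: 07:19–16:50 = 9 h 31 min; less 45 min break → 8 h 46 min
Total worked: 56 h 16 min = 3376 min.
Regular 40 h 0 min = 2400 min at £14.50/h; overtime 16 h 16 min = 976 min at £21.75/h.
Pay = (2400 × £14.50 + 976 × £21.75) ÷ 60 = £933.80.

£933.80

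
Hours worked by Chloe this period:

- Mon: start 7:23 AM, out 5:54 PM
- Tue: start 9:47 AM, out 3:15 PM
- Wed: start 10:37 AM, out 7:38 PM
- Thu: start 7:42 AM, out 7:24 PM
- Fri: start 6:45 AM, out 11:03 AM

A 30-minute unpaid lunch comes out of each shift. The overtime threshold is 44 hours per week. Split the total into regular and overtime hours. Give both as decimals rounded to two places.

Mon: 7:23 AM–5:54 PM = 10 h 31 min; less 30 min break → 10 h 1 min
Tue: 9:47 AM–3:15 PM = 5 h 28 min; less 30 min break → 4 h 58 min
Wed: 10:37 AM–7:38 PM = 9 h 1 min; less 30 min break → 8 h 31 min
Thu: 7:42 AM–7:24 PM = 11 h 42 min; less 30 min break → 11 h 12 min
Fri: 6:45 AM–11:03 AM = 4 h 18 min; less 30 min break → 3 h 48 min
Total worked: 38 h 30 min = 38.50 h.
Threshold 44 h → overtime 0 h 0 min, regular 38 h 30 min.

Regular 38.50 hours, overtime 0.00 hours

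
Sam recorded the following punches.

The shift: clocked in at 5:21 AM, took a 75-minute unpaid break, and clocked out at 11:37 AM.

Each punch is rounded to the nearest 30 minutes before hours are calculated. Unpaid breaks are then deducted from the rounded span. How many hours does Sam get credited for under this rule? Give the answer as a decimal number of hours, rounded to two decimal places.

4.75 hours

The shift: in 5:21 AM→5:30 AM, out 11:37 AM→11:30 AM; 6 h 0 min − 75 min = 4 h 45 min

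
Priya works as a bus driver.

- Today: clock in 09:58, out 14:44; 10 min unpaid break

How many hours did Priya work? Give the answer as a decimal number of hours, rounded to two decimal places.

Today: 09:58–14:44 = 4 h 46 min; less 10 min break → 4 h 36 min

4.60 hours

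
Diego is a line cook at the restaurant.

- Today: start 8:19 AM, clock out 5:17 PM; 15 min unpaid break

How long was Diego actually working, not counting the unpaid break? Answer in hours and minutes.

8 h 43 min

Today: 8:19 AM–5:17 PM = 8 h 58 min; less 15 min break → 8 h 43 min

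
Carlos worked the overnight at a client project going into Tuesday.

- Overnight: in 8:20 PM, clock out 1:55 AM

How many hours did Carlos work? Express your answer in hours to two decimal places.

5.58 hours

Overnight: 8:20 PM → midnight = 3 h 40 min; midnight → 1:55 AM = 1 h 55 min; span 5 h 35 min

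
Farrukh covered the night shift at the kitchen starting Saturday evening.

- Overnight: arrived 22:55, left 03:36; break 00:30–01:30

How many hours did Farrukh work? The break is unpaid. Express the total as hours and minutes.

3 h 41 min

Overnight: 22:55 → midnight = 1 h 5 min; midnight → 03:36 = 3 h 36 min; span 4 h 41 min; less 60 min break → 3 h 41 min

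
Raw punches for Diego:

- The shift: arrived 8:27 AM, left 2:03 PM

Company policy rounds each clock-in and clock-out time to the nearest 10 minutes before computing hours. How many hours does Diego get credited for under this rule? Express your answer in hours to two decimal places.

The shift: in 8:27 AM→8:30 AM, out 2:03 PM→2:00 PM; 5 h 30 min

5.50 hours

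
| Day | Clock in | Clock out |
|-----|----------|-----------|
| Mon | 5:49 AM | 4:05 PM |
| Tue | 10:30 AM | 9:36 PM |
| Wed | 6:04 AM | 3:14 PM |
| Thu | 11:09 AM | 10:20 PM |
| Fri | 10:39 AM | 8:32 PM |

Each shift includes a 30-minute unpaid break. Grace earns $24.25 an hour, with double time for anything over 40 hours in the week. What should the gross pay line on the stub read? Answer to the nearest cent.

Mon: 5:49 AM–4:05 PM = 10 h 16 min; less 30 min break → 9 h 46 min
Tue: 10:30 AM–9:36 PM = 11 h 6 min; less 30 min break → 10 h 36 min
Wed: 6:04 AM–3:14 PM = 9 h 10 min; less 30 min break → 8 h 40 min
Thu: 11:09 AM–10:20 PM = 11 h 11 min; less 30 min break → 10 h 41 min
Fri: 10:39 AM–8:32 PM = 9 h 53 min; less 30 min break → 9 h 23 min
Total worked: 49 h 6 min = 2946 min.
Regular 40 h 0 min = 2400 min at $24.25/h; overtime 9 h 6 min = 546 min at $48.50/h.
Pay = (2400 × $24.25 + 546 × $48.50) ÷ 60 = $1411.35.

$1411.35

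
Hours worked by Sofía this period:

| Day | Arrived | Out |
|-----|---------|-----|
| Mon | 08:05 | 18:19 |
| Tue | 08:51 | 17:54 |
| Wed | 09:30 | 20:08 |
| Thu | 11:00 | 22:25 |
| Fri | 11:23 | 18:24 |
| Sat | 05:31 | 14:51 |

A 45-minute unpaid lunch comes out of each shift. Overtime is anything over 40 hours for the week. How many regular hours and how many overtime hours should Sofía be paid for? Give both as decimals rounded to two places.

Mon: 08:05–18:19 = 10 h 14 min; less 45 min break → 9 h 29 min
Tue: 08:51–17:54 = 9 h 3 min; less 45 min break → 8 h 18 min
Wed: 09:30–20:08 = 10 h 38 min; less 45 min break → 9 h 53 min
Thu: 11:00–22:25 = 11 h 25 min; less 45 min break → 10 h 40 min
Fri: 11:23–18:24 = 7 h 1 min; less 45 min break → 6 h 16 min
Sat: 05:31–14:51 = 9 h 20 min; less 45 min break → 8 h 35 min
Total worked: 53 h 11 min = 53.18 h.
Threshold 40 h → overtime 13 h 11 min, regular 40 h 0 min.

Regular 40.00 hours, overtime 13.18 hours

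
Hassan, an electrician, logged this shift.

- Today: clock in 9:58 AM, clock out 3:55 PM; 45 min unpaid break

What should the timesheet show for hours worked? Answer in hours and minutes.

Today: 9:58 AM–3:55 PM = 5 h 57 min; less 45 min break → 5 h 12 min

5 h 12 min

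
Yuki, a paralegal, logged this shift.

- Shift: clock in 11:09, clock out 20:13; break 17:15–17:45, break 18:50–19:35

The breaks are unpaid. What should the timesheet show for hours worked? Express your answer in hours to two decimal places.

Shift: 11:09–20:13 = 9 h 4 min; less 75 min break → 7 h 49 min

7.82 hours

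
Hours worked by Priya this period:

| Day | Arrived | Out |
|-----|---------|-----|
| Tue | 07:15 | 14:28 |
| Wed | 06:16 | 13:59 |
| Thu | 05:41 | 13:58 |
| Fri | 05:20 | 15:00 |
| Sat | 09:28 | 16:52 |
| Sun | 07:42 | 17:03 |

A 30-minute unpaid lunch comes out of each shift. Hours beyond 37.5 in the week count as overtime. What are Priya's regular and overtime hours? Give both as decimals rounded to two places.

Tue: 07:15–14:28 = 7 h 13 min; less 30 min break → 6 h 43 min
Wed: 06:16–13:59 = 7 h 43 min; less 30 min break → 7 h 13 min
Thu: 05:41–13:58 = 8 h 17 min; less 30 min break → 7 h 47 min
Fri: 05:20–15:00 = 9 h 40 min; less 30 min break → 9 h 10 min
Sat: 09:28–16:52 = 7 h 24 min; less 30 min break → 6 h 54 min
Sun: 07:42–17:03 = 9 h 21 min; less 30 min break → 8 h 51 min
Total worked: 46 h 38 min = 46.63 h.
Threshold 37.5 h → overtime 9 h 8 min, regular 37 h 30 min.

Regular 37.50 hours, overtime 9.13 hours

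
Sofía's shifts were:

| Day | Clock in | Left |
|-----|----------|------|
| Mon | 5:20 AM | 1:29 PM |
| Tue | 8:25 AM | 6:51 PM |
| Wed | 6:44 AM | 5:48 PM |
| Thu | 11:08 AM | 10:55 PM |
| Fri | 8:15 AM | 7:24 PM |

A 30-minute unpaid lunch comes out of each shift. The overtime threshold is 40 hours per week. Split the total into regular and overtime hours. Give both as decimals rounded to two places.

Regular 40.00 hours, overtime 10.08 hours

Mon: 5:20 AM–1:29 PM = 8 h 9 min; less 30 min break → 7 h 39 min
Tue: 8:25 AM–6:51 PM = 10 h 26 min; less 30 min break → 9 h 56 min
Wed: 6:44 AM–5:48 PM = 11 h 4 min; less 30 min break → 10 h 34 min
Thu: 11:08 AM–10:55 PM = 11 h 47 min; less 30 min break → 11 h 17 min
Fri: 8:15 AM–7:24 PM = 11 h 9 min; less 30 min break → 10 h 39 min
Total worked: 50 h 5 min = 50.08 h.
Threshold 40 h → overtime 10 h 5 min, regular 40 h 0 min.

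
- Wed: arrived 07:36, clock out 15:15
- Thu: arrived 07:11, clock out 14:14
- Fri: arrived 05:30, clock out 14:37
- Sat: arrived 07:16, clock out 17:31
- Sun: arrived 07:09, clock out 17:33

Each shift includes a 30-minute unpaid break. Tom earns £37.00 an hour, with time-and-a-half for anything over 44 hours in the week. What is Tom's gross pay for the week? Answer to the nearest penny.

£1552.77

Wed: 07:36–15:15 = 7 h 39 min; less 30 min break → 7 h 9 min
Thu: 07:11–14:14 = 7 h 3 min; less 30 min break → 6 h 33 min
Fri: 05:30–14:37 = 9 h 7 min; less 30 min break → 8 h 37 min
Sat: 07:16–17:31 = 10 h 15 min; less 30 min break → 9 h 45 min
Sun: 07:09–17:33 = 10 h 24 min; less 30 min break → 9 h 54 min
Total worked: 41 h 58 min = 2518 min.
Regular 41 h 58 min = 2518 min at £37.00/h; overtime 0 h 0 min = 0 min at £55.50/h.
Pay = (2518 × £37.00 + 0 × £55.50) ÷ 60 = £1552.77.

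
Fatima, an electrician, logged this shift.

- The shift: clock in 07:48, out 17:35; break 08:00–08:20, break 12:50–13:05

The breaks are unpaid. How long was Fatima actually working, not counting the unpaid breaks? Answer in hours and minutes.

The shift: 07:48–17:35 = 9 h 47 min; less 35 min break → 9 h 12 min

9 h 12 min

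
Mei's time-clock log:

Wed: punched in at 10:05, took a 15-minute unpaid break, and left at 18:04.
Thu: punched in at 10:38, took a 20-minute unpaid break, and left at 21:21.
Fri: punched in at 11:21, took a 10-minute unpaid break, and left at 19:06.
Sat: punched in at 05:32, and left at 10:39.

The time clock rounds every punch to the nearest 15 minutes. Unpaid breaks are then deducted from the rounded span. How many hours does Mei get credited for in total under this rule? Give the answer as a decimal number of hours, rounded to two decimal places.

30.75 hours

Wed: in 10:05→10:00, out 18:04→18:00; 8 h 0 min − 15 min = 7 h 45 min
Thu: in 10:38→10:45, out 21:21→21:15; 10 h 30 min − 20 min = 10 h 10 min
Fri: in 11:21→11:15, out 19:06→19:00; 7 h 45 min − 10 min = 7 h 35 min
Sat: in 05:32→05:30, out 10:39→10:45; 5 h 15 min
Total credited: 30 h 45 min.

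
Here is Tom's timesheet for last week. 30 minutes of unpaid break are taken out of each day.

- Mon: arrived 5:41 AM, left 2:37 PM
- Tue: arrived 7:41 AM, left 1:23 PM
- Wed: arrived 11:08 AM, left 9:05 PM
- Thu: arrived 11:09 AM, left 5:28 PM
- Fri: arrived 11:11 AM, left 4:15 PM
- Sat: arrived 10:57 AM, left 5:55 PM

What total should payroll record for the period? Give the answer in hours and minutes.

Mon: 5:41 AM–2:37 PM = 8 h 56 min; less 30 min break → 8 h 26 min
Tue: 7:41 AM–1:23 PM = 5 h 42 min; less 30 min break → 5 h 12 min
Wed: 11:08 AM–9:05 PM = 9 h 57 min; less 30 min break → 9 h 27 min
Thu: 11:09 AM–5:28 PM = 6 h 19 min; less 30 min break → 5 h 49 min
Fri: 11:11 AM–4:15 PM = 5 h 4 min; less 30 min break → 4 h 34 min
Sat: 10:57 AM–5:55 PM = 6 h 58 min; less 30 min break → 6 h 28 min
Total: 8 h 26 min + 5 h 12 min + 9 h 27 min + 5 h 49 min + 4 h 34 min + 6 h 28 min = 39 h 56 min.

39 h 56 min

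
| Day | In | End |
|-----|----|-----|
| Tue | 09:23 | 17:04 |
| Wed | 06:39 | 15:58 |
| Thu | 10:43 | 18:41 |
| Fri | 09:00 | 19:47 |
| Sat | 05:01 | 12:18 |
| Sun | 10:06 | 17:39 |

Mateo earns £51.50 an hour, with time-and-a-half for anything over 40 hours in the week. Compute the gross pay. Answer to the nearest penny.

£2877.56

Tue: 09:23–17:04 = 7 h 41 min
Wed: 06:39–15:58 = 9 h 19 min
Thu: 10:43–18:41 = 7 h 58 min
Fri: 09:00–19:47 = 10 h 47 min
Sat: 05:01–12:18 = 7 h 17 min
Sun: 10:06–17:39 = 7 h 33 min
Total worked: 50 h 35 min = 3035 min.
Regular 40 h 0 min = 2400 min at £51.50/h; overtime 10 h 35 min = 635 min at £77.25/h.
Pay = (2400 × £51.50 + 635 × £77.25) ÷ 60 = £2877.56.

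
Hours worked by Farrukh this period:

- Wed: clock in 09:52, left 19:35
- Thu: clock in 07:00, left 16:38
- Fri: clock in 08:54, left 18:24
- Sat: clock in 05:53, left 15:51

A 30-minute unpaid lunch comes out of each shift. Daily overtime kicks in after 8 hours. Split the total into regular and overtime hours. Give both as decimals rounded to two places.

Wed: 09:52–19:35 = 9 h 43 min; less 30 min break → 9 h 13 min
Thu: 07:00–16:38 = 9 h 38 min; less 30 min break → 9 h 8 min
Fri: 08:54–18:24 = 9 h 30 min; less 30 min break → 9 h 0 min
Sat: 05:53–15:51 = 9 h 58 min; less 30 min break → 9 h 28 min
Wed reg 8 h 0 min / OT 1 h 13 min; Thu reg 8 h 0 min / OT 1 h 8 min; Fri reg 8 h 0 min / OT 1 h 0 min; Sat reg 8 h 0 min / OT 1 h 28 min.
Totals: regular 32 h 0 min, overtime 4 h 49 min.

Regular 32.00 hours, overtime 4.82 hours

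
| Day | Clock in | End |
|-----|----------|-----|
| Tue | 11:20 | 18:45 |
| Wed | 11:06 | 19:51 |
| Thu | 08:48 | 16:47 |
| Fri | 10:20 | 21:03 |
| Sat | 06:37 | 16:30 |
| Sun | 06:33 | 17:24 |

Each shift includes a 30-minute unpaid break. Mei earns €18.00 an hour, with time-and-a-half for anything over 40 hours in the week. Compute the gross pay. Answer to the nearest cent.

€1060.20

Tue: 11:20–18:45 = 7 h 25 min; less 30 min break → 6 h 55 min
Wed: 11:06–19:51 = 8 h 45 min; less 30 min break → 8 h 15 min
Thu: 08:48–16:47 = 7 h 59 min; less 30 min break → 7 h 29 min
Fri: 10:20–21:03 = 10 h 43 min; less 30 min break → 10 h 13 min
Sat: 06:37–16:30 = 9 h 53 min; less 30 min break → 9 h 23 min
Sun: 06:33–17:24 = 10 h 51 min; less 30 min break → 10 h 21 min
Total worked: 52 h 36 min = 3156 min.
Regular 40 h 0 min = 2400 min at €18.00/h; overtime 12 h 36 min = 756 min at €27.00/h.
Pay = (2400 × €18.00 + 756 × €27.00) ÷ 60 = €1060.20.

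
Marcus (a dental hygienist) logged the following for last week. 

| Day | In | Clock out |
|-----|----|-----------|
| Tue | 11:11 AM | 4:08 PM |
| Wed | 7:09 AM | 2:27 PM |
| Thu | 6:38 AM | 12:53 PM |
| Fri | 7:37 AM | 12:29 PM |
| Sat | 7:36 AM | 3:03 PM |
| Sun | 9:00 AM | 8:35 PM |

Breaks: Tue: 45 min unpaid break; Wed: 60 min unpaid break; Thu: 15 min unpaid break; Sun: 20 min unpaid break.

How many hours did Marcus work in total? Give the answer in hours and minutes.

40 h 4 min

Tue: 11:11 AM–4:08 PM = 4 h 57 min; less 45 min break → 4 h 12 min
Wed: 7:09 AM–2:27 PM = 7 h 18 min; less 60 min break → 6 h 18 min
Thu: 6:38 AM–12:53 PM = 6 h 15 min; less 15 min break → 6 h 0 min
Fri: 7:37 AM–12:29 PM = 4 h 52 min
Sat: 7:36 AM–3:03 PM = 7 h 27 min
Sun: 9:00 AM–8:35 PM = 11 h 35 min; less 20 min break → 11 h 15 min
Total: 4 h 12 min + 6 h 18 min + 6 h 0 min + 4 h 52 min + 7 h 27 min + 11 h 15 min = 40 h 4 min.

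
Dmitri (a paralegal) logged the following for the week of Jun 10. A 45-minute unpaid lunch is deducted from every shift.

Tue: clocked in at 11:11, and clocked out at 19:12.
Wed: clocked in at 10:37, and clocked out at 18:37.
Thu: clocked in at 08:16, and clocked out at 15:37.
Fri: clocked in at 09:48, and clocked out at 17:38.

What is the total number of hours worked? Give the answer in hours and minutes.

Tue: 11:11–19:12 = 8 h 1 min; less 45 min break → 7 h 16 min
Wed: 10:37–18:37 = 8 h 0 min; less 45 min break → 7 h 15 min
Thu: 08:16–15:37 = 7 h 21 min; less 45 min break → 6 h 36 min
Fri: 09:48–17:38 = 7 h 50 min; less 45 min break → 7 h 5 min
Total: 7 h 16 min + 7 h 15 min + 6 h 36 min + 7 h 5 min = 28 h 12 min.

28 h 12 min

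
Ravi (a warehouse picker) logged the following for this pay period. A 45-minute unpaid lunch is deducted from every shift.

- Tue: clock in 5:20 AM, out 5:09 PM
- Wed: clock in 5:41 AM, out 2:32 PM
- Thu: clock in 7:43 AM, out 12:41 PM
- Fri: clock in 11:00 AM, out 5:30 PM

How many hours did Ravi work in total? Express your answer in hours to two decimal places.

Tue: 5:20 AM–5:09 PM = 11 h 49 min; less 45 min break → 11 h 4 min
Wed: 5:41 AM–2:32 PM = 8 h 51 min; less 45 min break → 8 h 6 min
Thu: 7:43 AM–12:41 PM = 4 h 58 min; less 45 min break → 4 h 13 min
Fri: 11:00 AM–5:30 PM = 6 h 30 min; less 45 min break → 5 h 45 min
Total: 11 h 4 min + 8 h 6 min + 4 h 13 min + 5 h 45 min = 29 h 8 min.

29.13 hours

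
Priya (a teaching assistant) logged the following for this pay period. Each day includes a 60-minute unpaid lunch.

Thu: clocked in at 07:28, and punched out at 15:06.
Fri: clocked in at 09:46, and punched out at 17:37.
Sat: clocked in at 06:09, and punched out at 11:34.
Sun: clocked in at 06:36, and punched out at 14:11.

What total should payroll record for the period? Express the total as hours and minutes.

Thu: 07:28–15:06 = 7 h 38 min; less 60 min break → 6 h 38 min
Fri: 09:46–17:37 = 7 h 51 min; less 60 min break → 6 h 51 min
Sat: 06:09–11:34 = 5 h 25 min; less 60 min break → 4 h 25 min
Sun: 06:36–14:11 = 7 h 35 min; less 60 min break → 6 h 35 min
Total: 6 h 38 min + 6 h 51 min + 4 h 25 min + 6 h 35 min = 24 h 29 min.

24 h 29 min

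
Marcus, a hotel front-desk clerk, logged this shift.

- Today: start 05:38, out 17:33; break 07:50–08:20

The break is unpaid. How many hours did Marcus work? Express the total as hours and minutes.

11 h 25 min

Today: 05:38–17:33 = 11 h 55 min; less 30 min break → 11 h 25 min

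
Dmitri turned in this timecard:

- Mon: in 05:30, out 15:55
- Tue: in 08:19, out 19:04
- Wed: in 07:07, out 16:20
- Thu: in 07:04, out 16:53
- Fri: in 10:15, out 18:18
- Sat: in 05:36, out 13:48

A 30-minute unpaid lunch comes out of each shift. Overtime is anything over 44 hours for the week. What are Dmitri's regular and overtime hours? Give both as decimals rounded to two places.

Mon: 05:30–15:55 = 10 h 25 min; less 30 min break → 9 h 55 min
Tue: 08:19–19:04 = 10 h 45 min; less 30 min break → 10 h 15 min
Wed: 07:07–16:20 = 9 h 13 min; less 30 min break → 8 h 43 min
Thu: 07:04–16:53 = 9 h 49 min; less 30 min break → 9 h 19 min
Fri: 10:15–18:18 = 8 h 3 min; less 30 min break → 7 h 33 min
Sat: 05:36–13:48 = 8 h 12 min; less 30 min break → 7 h 42 min
Total worked: 53 h 27 min = 53.45 h.
Threshold 44 h → overtime 9 h 27 min, regular 44 h 0 min.

Regular 44.00 hours, overtime 9.45 hours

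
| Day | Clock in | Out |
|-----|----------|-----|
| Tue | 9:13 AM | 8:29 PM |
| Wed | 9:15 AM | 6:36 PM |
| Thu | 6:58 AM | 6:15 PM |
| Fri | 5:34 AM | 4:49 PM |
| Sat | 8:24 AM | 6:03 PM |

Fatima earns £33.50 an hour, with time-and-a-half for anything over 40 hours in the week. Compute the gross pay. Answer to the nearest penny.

£1983.20

Tue: 9:13 AM–8:29 PM = 11 h 16 min
Wed: 9:15 AM–6:36 PM = 9 h 21 min
Thu: 6:58 AM–6:15 PM = 11 h 17 min
Fri: 5:34 AM–4:49 PM = 11 h 15 min
Sat: 8:24 AM–6:03 PM = 9 h 39 min
Total worked: 52 h 48 min = 3168 min.
Regular 40 h 0 min = 2400 min at £33.50/h; overtime 12 h 48 min = 768 min at £50.25/h.
Pay = (2400 × £33.50 + 768 × £50.25) ÷ 60 = £1983.20.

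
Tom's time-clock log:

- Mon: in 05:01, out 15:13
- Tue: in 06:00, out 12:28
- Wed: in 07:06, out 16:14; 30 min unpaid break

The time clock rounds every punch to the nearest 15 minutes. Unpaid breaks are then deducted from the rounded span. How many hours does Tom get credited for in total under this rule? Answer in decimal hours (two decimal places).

25.50 hours

Mon: in 05:01→05:00, out 15:13→15:15; 10 h 15 min
Tue: in 06:00→06:00, out 12:28→12:30; 6 h 30 min
Wed: in 07:06→07:00, out 16:14→16:15; 9 h 15 min − 30 min = 8 h 45 min
Total credited: 25 h 30 min.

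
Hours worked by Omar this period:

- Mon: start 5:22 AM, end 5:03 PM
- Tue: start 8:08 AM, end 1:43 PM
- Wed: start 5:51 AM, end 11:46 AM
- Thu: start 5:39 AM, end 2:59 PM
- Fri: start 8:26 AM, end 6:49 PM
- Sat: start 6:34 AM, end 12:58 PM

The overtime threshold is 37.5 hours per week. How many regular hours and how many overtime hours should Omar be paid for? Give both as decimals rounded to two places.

Regular 37.50 hours, overtime 11.80 hours

Mon: 5:22 AM–5:03 PM = 11 h 41 min
Tue: 8:08 AM–1:43 PM = 5 h 35 min
Wed: 5:51 AM–11:46 AM = 5 h 55 min
Thu: 5:39 AM–2:59 PM = 9 h 20 min
Fri: 8:26 AM–6:49 PM = 10 h 23 min
Sat: 6:34 AM–12:58 PM = 6 h 24 min
Total worked: 49 h 18 min = 49.30 h.
Threshold 37.5 h → overtime 11 h 48 min, regular 37 h 30 min.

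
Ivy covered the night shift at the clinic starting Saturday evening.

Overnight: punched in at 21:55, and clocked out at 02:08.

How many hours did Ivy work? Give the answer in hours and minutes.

Overnight: 21:55 → midnight = 2 h 5 min; midnight → 02:08 = 2 h 8 min; span 4 h 13 min

4 h 13 min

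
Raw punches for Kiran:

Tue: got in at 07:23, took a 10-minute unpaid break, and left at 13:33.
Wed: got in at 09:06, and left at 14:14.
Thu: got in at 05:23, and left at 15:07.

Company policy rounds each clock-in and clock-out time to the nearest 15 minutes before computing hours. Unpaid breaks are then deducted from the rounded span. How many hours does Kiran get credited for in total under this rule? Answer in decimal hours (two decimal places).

Tue: in 07:23→07:30, out 13:33→13:30; 6 h 0 min − 10 min = 5 h 50 min
Wed: in 09:06→09:00, out 14:14→14:15; 5 h 15 min
Thu: in 05:23→05:30, out 15:07→15:00; 9 h 30 min
Total credited: 20 h 35 min.

20.58 hours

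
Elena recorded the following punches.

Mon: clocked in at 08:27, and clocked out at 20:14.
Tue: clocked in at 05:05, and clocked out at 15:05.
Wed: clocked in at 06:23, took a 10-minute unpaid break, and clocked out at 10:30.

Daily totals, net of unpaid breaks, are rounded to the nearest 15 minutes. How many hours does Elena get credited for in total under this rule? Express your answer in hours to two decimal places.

25.75 hours

Mon: 08:27–20:14 = 11 h 47 min → rounds to 11 h 45 min
Tue: 05:05–15:05 = 10 h 0 min → rounds to 10 h 0 min
Wed: 06:23–10:30 = 4 h 7 min − 10 min = 3 h 57 min → rounds to 4 h 0 min
Total credited: 25 h 45 min.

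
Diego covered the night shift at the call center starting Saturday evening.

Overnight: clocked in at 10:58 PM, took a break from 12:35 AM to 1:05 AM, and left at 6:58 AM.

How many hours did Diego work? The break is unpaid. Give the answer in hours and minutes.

7 h 30 min

Overnight: 10:58 PM → midnight = 1 h 2 min; midnight → 6:58 AM = 6 h 58 min; span 8 h 0 min; less 30 min break → 7 h 30 min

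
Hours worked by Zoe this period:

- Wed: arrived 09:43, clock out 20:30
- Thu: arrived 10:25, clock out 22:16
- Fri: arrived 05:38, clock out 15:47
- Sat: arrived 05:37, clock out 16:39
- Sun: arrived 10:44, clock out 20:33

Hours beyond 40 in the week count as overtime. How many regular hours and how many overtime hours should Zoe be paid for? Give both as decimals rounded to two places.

Wed: 09:43–20:30 = 10 h 47 min
Thu: 10:25–22:16 = 11 h 51 min
Fri: 05:38–15:47 = 10 h 9 min
Sat: 05:37–16:39 = 11 h 2 min
Sun: 10:44–20:33 = 9 h 49 min
Total worked: 53 h 38 min = 53.63 h.
Threshold 40 h → overtime 13 h 38 min, regular 40 h 0 min.

Regular 40.00 hours, overtime 13.63 hours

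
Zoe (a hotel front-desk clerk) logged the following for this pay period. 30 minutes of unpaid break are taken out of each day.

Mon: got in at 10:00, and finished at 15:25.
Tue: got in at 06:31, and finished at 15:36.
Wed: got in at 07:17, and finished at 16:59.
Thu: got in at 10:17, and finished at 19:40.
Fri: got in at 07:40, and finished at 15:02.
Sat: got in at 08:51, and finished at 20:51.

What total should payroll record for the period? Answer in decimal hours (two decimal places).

Mon: 10:00–15:25 = 5 h 25 min; less 30 min break → 4 h 55 min
Tue: 06:31–15:36 = 9 h 5 min; less 30 min break → 8 h 35 min
Wed: 07:17–16:59 = 9 h 42 min; less 30 min break → 9 h 12 min
Thu: 10:17–19:40 = 9 h 23 min; less 30 min break → 8 h 53 min
Fri: 07:40–15:02 = 7 h 22 min; less 30 min break → 6 h 52 min
Sat: 08:51–20:51 = 12 h 0 min; less 30 min break → 11 h 30 min
Total: 4 h 55 min + 8 h 35 min + 9 h 12 min + 8 h 53 min + 6 h 52 min + 11 h 30 min = 49 h 57 min.

49.95 hours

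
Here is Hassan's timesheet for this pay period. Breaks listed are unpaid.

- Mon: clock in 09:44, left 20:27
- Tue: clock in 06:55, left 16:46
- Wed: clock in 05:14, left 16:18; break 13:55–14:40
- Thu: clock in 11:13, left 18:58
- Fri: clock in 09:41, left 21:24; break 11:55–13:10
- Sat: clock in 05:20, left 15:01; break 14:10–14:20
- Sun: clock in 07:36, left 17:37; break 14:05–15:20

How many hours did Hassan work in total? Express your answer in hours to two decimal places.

67.38 hours

Mon: 09:44–20:27 = 10 h 43 min
Tue: 06:55–16:46 = 9 h 51 min
Wed: 05:14–16:18 = 11 h 4 min; less 45 min break → 10 h 19 min
Thu: 11:13–18:58 = 7 h 45 min
Fri: 09:41–21:24 = 11 h 43 min; less 75 min break → 10 h 28 min
Sat: 05:20–15:01 = 9 h 41 min; less 10 min break → 9 h 31 min
Sun: 07:36–17:37 = 10 h 1 min; less 75 min break → 8 h 46 min
Total: 10 h 43 min + 9 h 51 min + 10 h 19 min + 7 h 45 min + 10 h 28 min + 9 h 31 min + 8 h 46 min = 67 h 23 min.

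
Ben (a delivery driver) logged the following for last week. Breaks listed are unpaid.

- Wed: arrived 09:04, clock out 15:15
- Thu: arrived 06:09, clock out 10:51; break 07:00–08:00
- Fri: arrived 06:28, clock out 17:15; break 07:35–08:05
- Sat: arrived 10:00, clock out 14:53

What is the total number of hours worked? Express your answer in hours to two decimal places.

25.05 hours

Wed: 09:04–15:15 = 6 h 11 min
Thu: 06:09–10:51 = 4 h 42 min; less 60 min break → 3 h 42 min
Fri: 06:28–17:15 = 10 h 47 min; less 30 min break → 10 h 17 min
Sat: 10:00–14:53 = 4 h 53 min
Total: 6 h 11 min + 3 h 42 min + 10 h 17 min + 4 h 53 min = 25 h 3 min.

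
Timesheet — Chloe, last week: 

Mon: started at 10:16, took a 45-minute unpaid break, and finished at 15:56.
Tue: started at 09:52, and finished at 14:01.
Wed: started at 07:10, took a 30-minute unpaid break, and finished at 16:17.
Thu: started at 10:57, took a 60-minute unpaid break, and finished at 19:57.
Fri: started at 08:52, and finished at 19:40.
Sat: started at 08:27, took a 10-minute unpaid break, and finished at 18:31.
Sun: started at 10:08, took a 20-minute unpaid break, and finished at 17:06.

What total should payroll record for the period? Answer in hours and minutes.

Mon: 10:16–15:56 = 5 h 40 min; less 45 min break → 4 h 55 min
Tue: 09:52–14:01 = 4 h 9 min
Wed: 07:10–16:17 = 9 h 7 min; less 30 min break → 8 h 37 min
Thu: 10:57–19:57 = 9 h 0 min; less 60 min break → 8 h 0 min
Fri: 08:52–19:40 = 10 h 48 min
Sat: 08:27–18:31 = 10 h 4 min; less 10 min break → 9 h 54 min
Sun: 10:08–17:06 = 6 h 58 min; less 20 min break → 6 h 38 min
Total: 4 h 55 min + 4 h 9 min + 8 h 37 min + 8 h 0 min + 10 h 48 min + 9 h 54 min + 6 h 38 min = 53 h 1 min.

53 h 1 min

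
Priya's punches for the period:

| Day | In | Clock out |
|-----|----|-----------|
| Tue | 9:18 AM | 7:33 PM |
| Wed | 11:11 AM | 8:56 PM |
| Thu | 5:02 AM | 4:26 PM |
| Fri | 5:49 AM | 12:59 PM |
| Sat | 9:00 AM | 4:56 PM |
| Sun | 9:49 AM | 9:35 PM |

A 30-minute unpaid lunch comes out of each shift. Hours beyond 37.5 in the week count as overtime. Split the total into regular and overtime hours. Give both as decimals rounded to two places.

Tue: 9:18 AM–7:33 PM = 10 h 15 min; less 30 min break → 9 h 45 min
Wed: 11:11 AM–8:56 PM = 9 h 45 min; less 30 min break → 9 h 15 min
Thu: 5:02 AM–4:26 PM = 11 h 24 min; less 30 min break → 10 h 54 min
Fri: 5:49 AM–12:59 PM = 7 h 10 min; less 30 min break → 6 h 40 min
Sat: 9:00 AM–4:56 PM = 7 h 56 min; less 30 min break → 7 h 26 min
Sun: 9:49 AM–9:35 PM = 11 h 46 min; less 30 min break → 11 h 16 min
Total worked: 55 h 16 min = 55.27 h.
Threshold 37.5 h → overtime 17 h 46 min, regular 37 h 30 min.

Regular 37.50 hours, overtime 17.77 hours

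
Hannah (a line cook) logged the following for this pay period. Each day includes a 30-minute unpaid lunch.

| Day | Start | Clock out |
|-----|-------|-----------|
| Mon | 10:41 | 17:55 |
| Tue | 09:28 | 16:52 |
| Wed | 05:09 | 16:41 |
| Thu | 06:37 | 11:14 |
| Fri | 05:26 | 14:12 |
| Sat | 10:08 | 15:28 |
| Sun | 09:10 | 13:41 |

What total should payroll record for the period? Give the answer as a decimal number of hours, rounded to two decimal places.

Mon: 10:41–17:55 = 7 h 14 min; less 30 min break → 6 h 44 min
Tue: 09:28–16:52 = 7 h 24 min; less 30 min break → 6 h 54 min
Wed: 05:09–16:41 = 11 h 32 min; less 30 min break → 11 h 2 min
Thu: 06:37–11:14 = 4 h 37 min; less 30 min break → 4 h 7 min
Fri: 05:26–14:12 = 8 h 46 min; less 30 min break → 8 h 16 min
Sat: 10:08–15:28 = 5 h 20 min; less 30 min break → 4 h 50 min
Sun: 09:10–13:41 = 4 h 31 min; less 30 min break → 4 h 1 min
Total: 6 h 44 min + 6 h 54 min + 11 h 2 min + 4 h 7 min + 8 h 16 min + 4 h 50 min + 4 h 1 min = 45 h 54 min.

45.90 hours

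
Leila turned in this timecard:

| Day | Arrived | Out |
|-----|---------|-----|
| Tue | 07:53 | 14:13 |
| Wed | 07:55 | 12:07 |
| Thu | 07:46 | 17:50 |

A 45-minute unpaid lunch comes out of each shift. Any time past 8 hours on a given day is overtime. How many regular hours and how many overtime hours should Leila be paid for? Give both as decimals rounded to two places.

Regular 17.03 hours, overtime 1.32 hours

Tue: 07:53–14:13 = 6 h 20 min; less 45 min break → 5 h 35 min
Wed: 07:55–12:07 = 4 h 12 min; less 45 min break → 3 h 27 min
Thu: 07:46–17:50 = 10 h 4 min; less 45 min break → 9 h 19 min
Tue reg 5 h 35 min / OT 0 h 0 min; Wed reg 3 h 27 min / OT 0 h 0 min; Thu reg 8 h 0 min / OT 1 h 19 min.
Totals: regular 17 h 2 min, overtime 1 h 19 min.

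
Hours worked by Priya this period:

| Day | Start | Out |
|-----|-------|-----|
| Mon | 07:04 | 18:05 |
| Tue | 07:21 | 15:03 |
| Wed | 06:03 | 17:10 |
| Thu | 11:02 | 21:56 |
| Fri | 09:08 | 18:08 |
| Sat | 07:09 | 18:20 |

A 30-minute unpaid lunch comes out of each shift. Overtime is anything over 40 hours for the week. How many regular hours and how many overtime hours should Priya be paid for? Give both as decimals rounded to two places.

Regular 40.00 hours, overtime 17.92 hours

Mon: 07:04–18:05 = 11 h 1 min; less 30 min break → 10 h 31 min
Tue: 07:21–15:03 = 7 h 42 min; less 30 min break → 7 h 12 min
Wed: 06:03–17:10 = 11 h 7 min; less 30 min break → 10 h 37 min
Thu: 11:02–21:56 = 10 h 54 min; less 30 min break → 10 h 24 min
Fri: 09:08–18:08 = 9 h 0 min; less 30 min break → 8 h 30 min
Sat: 07:09–18:20 = 11 h 11 min; less 30 min break → 10 h 41 min
Total worked: 57 h 55 min = 57.92 h.
Threshold 40 h → overtime 17 h 55 min, regular 40 h 0 min.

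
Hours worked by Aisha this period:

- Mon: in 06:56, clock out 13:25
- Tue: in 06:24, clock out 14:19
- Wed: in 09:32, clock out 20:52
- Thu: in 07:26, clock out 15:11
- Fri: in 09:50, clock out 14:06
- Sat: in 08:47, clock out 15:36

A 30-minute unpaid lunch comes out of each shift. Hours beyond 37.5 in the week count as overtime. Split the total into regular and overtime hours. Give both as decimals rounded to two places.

Regular 37.50 hours, overtime 4.07 hours

Mon: 06:56–13:25 = 6 h 29 min; less 30 min break → 5 h 59 min
Tue: 06:24–14:19 = 7 h 55 min; less 30 min break → 7 h 25 min
Wed: 09:32–20:52 = 11 h 20 min; less 30 min break → 10 h 50 min
Thu: 07:26–15:11 = 7 h 45 min; less 30 min break → 7 h 15 min
Fri: 09:50–14:06 = 4 h 16 min; less 30 min break → 3 h 46 min
Sat: 08:47–15:36 = 6 h 49 min; less 30 min break → 6 h 19 min
Total worked: 41 h 34 min = 41.57 h.
Threshold 37.5 h → overtime 4 h 4 min, regular 37 h 30 min.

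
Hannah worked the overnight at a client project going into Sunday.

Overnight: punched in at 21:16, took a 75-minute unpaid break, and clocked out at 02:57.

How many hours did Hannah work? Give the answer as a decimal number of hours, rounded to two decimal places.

4.43 hours

Overnight: 21:16 → midnight = 2 h 44 min; midnight → 02:57 = 2 h 57 min; span 5 h 41 min; less 75 min break → 4 h 26 min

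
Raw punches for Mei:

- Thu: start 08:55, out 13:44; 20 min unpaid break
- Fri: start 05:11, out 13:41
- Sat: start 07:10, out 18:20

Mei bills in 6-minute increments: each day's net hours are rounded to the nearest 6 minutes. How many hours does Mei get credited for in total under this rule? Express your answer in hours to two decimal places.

Thu: 08:55–13:44 = 4 h 49 min − 20 min = 4 h 29 min → rounds to 4 h 30 min
Fri: 05:11–13:41 = 8 h 30 min → rounds to 8 h 30 min
Sat: 07:10–18:20 = 11 h 10 min → rounds to 11 h 12 min
Total credited: 24 h 12 min.

24.20 hours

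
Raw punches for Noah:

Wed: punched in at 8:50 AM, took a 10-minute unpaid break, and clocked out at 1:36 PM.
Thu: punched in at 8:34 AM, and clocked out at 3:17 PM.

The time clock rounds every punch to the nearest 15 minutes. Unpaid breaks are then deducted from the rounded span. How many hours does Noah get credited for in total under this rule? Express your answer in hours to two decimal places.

11.33 hours

Wed: in 8:50 AM→8:45 AM, out 1:36 PM→1:30 PM; 4 h 45 min − 10 min = 4 h 35 min
Thu: in 8:34 AM→8:30 AM, out 3:17 PM→3:15 PM; 6 h 45 min
Total credited: 11 h 20 min.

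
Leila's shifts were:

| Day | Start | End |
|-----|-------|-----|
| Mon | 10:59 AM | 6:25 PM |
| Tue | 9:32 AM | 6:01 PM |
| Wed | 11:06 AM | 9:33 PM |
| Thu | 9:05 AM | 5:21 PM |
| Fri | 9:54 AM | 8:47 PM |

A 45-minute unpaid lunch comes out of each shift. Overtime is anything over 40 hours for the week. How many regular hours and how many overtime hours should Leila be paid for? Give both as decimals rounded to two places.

Regular 40.00 hours, overtime 1.77 hours

Mon: 10:59 AM–6:25 PM = 7 h 26 min; less 45 min break → 6 h 41 min
Tue: 9:32 AM–6:01 PM = 8 h 29 min; less 45 min break → 7 h 44 min
Wed: 11:06 AM–9:33 PM = 10 h 27 min; less 45 min break → 9 h 42 min
Thu: 9:05 AM–5:21 PM = 8 h 16 min; less 45 min break → 7 h 31 min
Fri: 9:54 AM–8:47 PM = 10 h 53 min; less 45 min break → 10 h 8 min
Total worked: 41 h 46 min = 41.77 h.
Threshold 40 h → overtime 1 h 46 min, regular 40 h 0 min.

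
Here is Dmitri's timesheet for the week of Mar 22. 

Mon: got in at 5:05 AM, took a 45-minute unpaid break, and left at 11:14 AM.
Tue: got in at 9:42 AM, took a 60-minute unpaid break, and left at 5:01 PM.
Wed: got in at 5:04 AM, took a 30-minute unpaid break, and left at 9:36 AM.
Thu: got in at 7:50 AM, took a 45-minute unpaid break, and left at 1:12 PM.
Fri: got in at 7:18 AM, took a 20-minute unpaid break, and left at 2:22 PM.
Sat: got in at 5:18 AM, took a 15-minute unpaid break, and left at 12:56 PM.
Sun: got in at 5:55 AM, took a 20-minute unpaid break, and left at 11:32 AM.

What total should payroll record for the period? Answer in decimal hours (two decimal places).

Mon: 5:05 AM–11:14 AM = 6 h 9 min; less 45 min break → 5 h 24 min
Tue: 9:42 AM–5:01 PM = 7 h 19 min; less 60 min break → 6 h 19 min
Wed: 5:04 AM–9:36 AM = 4 h 32 min; less 30 min break → 4 h 2 min
Thu: 7:50 AM–1:12 PM = 5 h 22 min; less 45 min break → 4 h 37 min
Fri: 7:18 AM–2:22 PM = 7 h 4 min; less 20 min break → 6 h 44 min
Sat: 5:18 AM–12:56 PM = 7 h 38 min; less 15 min break → 7 h 23 min
Sun: 5:55 AM–11:32 AM = 5 h 37 min; less 20 min break → 5 h 17 min
Total: 5 h 24 min + 6 h 19 min + 4 h 2 min + 4 h 37 min + 6 h 44 min + 7 h 23 min + 5 h 17 min = 39 h 46 min.

39.77 hours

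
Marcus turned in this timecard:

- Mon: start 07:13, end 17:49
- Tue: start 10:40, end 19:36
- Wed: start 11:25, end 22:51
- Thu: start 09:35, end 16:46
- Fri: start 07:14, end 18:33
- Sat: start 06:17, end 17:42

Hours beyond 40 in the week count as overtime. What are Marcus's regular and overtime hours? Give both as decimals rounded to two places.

Mon: 07:13–17:49 = 10 h 36 min
Tue: 10:40–19:36 = 8 h 56 min
Wed: 11:25–22:51 = 11 h 26 min
Thu: 09:35–16:46 = 7 h 11 min
Fri: 07:14–18:33 = 11 h 19 min
Sat: 06:17–17:42 = 11 h 25 min
Total worked: 60 h 53 min = 60.88 h.
Threshold 40 h → overtime 20 h 53 min, regular 40 h 0 min.

Regular 40.00 hours, overtime 20.88 hours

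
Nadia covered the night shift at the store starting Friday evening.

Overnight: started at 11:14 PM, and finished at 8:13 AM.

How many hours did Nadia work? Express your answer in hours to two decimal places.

Overnight: 11:14 PM → midnight = 0 h 46 min; midnight → 8:13 AM = 8 h 13 min; span 8 h 59 min

8.98 hours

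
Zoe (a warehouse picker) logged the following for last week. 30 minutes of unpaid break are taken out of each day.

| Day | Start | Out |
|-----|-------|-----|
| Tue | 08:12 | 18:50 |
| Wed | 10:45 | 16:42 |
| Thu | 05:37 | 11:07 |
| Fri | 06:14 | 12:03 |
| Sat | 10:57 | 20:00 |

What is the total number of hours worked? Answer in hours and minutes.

34 h 27 min

Tue: 08:12–18:50 = 10 h 38 min; less 30 min break → 10 h 8 min
Wed: 10:45–16:42 = 5 h 57 min; less 30 min break → 5 h 27 min
Thu: 05:37–11:07 = 5 h 30 min; less 30 min break → 5 h 0 min
Fri: 06:14–12:03 = 5 h 49 min; less 30 min break → 5 h 19 min
Sat: 10:57–20:00 = 9 h 3 min; less 30 min break → 8 h 33 min
Total: 10 h 8 min + 5 h 27 min + 5 h 0 min + 5 h 19 min + 8 h 33 min = 34 h 27 min.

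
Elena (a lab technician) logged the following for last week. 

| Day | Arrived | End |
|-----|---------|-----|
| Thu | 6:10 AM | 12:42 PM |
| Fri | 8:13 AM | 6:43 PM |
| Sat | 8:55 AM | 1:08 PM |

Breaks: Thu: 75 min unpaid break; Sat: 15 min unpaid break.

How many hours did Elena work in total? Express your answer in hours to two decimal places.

Thu: 6:10 AM–12:42 PM = 6 h 32 min; less 75 min break → 5 h 17 min
Fri: 8:13 AM–6:43 PM = 10 h 30 min
Sat: 8:55 AM–1:08 PM = 4 h 13 min; less 15 min break → 3 h 58 min
Total: 5 h 17 min + 10 h 30 min + 3 h 58 min = 19 h 45 min.

19.75 hours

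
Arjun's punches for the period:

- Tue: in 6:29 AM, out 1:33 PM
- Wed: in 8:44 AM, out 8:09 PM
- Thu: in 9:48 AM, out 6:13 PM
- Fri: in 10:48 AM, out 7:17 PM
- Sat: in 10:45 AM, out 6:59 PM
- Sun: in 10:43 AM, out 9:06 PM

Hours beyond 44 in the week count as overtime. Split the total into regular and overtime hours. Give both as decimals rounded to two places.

Regular 44.00 hours, overtime 10.00 hours

Tue: 6:29 AM–1:33 PM = 7 h 4 min
Wed: 8:44 AM–8:09 PM = 11 h 25 min
Thu: 9:48 AM–6:13 PM = 8 h 25 min
Fri: 10:48 AM–7:17 PM = 8 h 29 min
Sat: 10:45 AM–6:59 PM = 8 h 14 min
Sun: 10:43 AM–9:06 PM = 10 h 23 min
Total worked: 54 h 0 min = 54.00 h.
Threshold 44 h → overtime 10 h 0 min, regular 44 h 0 min.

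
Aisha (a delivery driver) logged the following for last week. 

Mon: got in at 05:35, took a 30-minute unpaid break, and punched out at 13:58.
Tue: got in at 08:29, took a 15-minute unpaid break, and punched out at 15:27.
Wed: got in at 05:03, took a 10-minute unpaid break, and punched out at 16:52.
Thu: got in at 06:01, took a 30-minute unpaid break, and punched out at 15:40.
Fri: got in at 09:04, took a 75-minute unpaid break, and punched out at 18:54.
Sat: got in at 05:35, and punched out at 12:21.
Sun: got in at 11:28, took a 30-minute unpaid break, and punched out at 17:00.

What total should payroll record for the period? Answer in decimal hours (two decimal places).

Mon: 05:35–13:58 = 8 h 23 min; less 30 min break → 7 h 53 min
Tue: 08:29–15:27 = 6 h 58 min; less 15 min break → 6 h 43 min
Wed: 05:03–16:52 = 11 h 49 min; less 10 min break → 11 h 39 min
Thu: 06:01–15:40 = 9 h 39 min; less 30 min break → 9 h 9 min
Fri: 09:04–18:54 = 9 h 50 min; less 75 min break → 8 h 35 min
Sat: 05:35–12:21 = 6 h 46 min
Sun: 11:28–17:00 = 5 h 32 min; less 30 min break → 5 h 2 min
Total: 7 h 53 min + 6 h 43 min + 11 h 39 min + 9 h 9 min + 8 h 35 min + 6 h 46 min + 5 h 2 min = 55 h 47 min.

55.78 hours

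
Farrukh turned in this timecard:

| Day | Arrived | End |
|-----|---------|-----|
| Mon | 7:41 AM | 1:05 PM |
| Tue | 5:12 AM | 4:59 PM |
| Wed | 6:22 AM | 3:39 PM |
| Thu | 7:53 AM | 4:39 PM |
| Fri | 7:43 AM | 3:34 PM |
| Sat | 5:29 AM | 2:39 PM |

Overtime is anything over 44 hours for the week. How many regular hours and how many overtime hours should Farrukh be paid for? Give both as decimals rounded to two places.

Regular 44.00 hours, overtime 8.25 hours

Mon: 7:41 AM–1:05 PM = 5 h 24 min
Tue: 5:12 AM–4:59 PM = 11 h 47 min
Wed: 6:22 AM–3:39 PM = 9 h 17 min
Thu: 7:53 AM–4:39 PM = 8 h 46 min
Fri: 7:43 AM–3:34 PM = 7 h 51 min
Sat: 5:29 AM–2:39 PM = 9 h 10 min
Total worked: 52 h 15 min = 52.25 h.
Threshold 44 h → overtime 8 h 15 min, regular 44 h 0 min.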